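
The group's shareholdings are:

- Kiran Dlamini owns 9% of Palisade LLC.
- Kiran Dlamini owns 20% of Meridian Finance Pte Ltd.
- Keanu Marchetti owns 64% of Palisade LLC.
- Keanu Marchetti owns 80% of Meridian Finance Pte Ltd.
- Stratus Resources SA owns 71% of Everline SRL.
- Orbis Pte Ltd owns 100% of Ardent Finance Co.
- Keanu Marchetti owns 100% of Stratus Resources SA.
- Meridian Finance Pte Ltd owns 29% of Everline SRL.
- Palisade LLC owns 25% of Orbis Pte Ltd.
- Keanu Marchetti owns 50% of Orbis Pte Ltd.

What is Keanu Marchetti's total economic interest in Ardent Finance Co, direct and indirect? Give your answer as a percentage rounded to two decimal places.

66.00%

Keanu reaches Ardent along 2 paths.
Via Orbis: 50% × 100% = 50%.
Via Palisade → Orbis: 64% × 25% × 100% = 16%.
Total: 50% + 16% = 66%.
Rounded: 66.00%.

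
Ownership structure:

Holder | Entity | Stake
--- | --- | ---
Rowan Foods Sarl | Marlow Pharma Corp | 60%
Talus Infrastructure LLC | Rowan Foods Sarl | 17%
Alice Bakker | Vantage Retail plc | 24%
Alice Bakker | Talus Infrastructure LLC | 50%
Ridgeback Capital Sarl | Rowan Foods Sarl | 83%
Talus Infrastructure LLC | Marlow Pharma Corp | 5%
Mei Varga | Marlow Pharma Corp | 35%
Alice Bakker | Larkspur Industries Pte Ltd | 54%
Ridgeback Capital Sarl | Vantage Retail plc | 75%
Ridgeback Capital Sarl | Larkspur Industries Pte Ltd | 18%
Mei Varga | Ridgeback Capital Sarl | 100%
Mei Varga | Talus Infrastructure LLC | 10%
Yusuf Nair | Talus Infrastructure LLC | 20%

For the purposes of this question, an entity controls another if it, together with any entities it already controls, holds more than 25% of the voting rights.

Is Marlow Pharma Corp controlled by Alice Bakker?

No

Alice holds 50% of Talus, so Alice controls Talus.
Alice holds 54% of Larkspur, so Alice controls Larkspur.
In Marlow, Alice's side holds only 5%, not > 25%.
So Alice does not control Marlow.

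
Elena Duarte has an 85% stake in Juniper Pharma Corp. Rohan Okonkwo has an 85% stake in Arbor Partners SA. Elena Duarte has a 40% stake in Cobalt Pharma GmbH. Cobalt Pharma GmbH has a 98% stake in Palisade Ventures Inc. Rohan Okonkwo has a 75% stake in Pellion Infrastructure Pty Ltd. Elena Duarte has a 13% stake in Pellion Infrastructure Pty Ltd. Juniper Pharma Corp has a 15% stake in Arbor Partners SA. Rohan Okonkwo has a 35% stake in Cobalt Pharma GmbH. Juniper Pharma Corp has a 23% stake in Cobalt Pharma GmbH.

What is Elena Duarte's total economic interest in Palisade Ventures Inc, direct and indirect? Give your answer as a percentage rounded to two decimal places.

58.36%

Elena reaches Palisade along 2 paths.
Via Cobalt: 40% × 98% = 39.2%.
Via Juniper → Cobalt: 85% × 23% × 98% = 19.159%.
Total: 39.2% + 19.159% = 58.359%.
Rounded: 58.36%.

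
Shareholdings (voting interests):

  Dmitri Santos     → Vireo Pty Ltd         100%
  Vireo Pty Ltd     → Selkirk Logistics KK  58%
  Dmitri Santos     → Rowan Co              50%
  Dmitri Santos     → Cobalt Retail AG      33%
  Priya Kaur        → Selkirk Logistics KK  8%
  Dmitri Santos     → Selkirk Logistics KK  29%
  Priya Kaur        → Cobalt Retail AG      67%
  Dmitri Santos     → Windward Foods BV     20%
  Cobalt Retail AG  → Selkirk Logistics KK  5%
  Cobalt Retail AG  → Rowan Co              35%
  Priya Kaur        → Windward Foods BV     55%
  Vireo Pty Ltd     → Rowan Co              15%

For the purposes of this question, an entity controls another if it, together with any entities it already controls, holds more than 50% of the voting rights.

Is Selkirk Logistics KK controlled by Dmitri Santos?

Yes

Dmitri holds 100% of Vireo, so Dmitri controls Vireo.
Dmitri and Vireo together hold 29% + 58% = 87% of Selkirk, so Dmitri controls Selkirk.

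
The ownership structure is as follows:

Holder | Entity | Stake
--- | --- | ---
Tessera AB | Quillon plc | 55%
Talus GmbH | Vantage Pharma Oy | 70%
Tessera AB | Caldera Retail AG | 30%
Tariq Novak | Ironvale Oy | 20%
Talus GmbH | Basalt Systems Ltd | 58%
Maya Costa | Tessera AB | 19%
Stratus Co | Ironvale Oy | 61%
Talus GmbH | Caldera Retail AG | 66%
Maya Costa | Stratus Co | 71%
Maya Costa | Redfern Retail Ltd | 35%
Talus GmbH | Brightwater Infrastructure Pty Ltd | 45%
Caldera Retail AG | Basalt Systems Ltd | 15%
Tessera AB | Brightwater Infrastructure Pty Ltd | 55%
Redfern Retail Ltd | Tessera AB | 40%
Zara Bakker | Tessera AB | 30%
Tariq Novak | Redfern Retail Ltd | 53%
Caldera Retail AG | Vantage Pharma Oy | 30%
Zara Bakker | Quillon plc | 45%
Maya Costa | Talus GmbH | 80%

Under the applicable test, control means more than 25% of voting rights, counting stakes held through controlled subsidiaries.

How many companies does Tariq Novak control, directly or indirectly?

Tariq holds 53% of Redfern, so Tariq controls Redfern.
Redfern holds 40% of Tessera, so Tariq controls Tessera.
Tessera holds 30% of Caldera, so Tariq controls Caldera.
Tessera holds 55% of Brightwater, so Tariq controls Brightwater.
Tessera holds 55% of Quillon, so Tariq controls Quillon.
Caldera holds 30% of Vantage, so Tariq controls Vantage.
No other company's threshold is met.
Tariq controls 6 companies.

6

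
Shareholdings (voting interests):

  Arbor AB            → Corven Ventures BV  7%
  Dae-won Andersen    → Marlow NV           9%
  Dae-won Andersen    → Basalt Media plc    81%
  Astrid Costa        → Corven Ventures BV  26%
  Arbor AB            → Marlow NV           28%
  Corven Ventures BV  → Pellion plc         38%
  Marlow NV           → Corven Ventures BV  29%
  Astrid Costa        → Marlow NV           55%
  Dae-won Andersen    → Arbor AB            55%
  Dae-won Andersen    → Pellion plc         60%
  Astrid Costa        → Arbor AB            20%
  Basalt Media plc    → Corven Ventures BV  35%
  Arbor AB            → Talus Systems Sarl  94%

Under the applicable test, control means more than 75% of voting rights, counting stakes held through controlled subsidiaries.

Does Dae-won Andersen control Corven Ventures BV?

Dae-won holds 81% of Basalt, so Dae-won controls Basalt.
In Corven, Dae-won's side holds only 35%, not > 75%.
So Dae-won does not control Corven.

No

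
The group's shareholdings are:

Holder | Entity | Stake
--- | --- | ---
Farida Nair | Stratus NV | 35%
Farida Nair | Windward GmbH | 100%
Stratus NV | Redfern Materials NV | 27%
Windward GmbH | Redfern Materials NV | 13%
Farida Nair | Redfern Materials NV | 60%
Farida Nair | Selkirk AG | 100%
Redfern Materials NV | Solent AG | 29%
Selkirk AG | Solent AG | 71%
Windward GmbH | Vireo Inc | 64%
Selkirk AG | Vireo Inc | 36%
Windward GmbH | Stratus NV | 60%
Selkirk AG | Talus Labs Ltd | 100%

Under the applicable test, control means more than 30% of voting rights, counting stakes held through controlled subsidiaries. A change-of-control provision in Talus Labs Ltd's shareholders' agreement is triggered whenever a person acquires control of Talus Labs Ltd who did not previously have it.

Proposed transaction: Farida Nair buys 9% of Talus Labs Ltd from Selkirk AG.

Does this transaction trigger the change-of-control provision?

The purchase adds only to Farida's holdings (Selkirk's stake shrinks), so Farida is the only person who could newly come to control Talus.
Farida holds 100% of Selkirk, so Farida controls Selkirk.
Selkirk holds 100% of Talus, so Farida controls Talus.
So Farida already controls Talus before the transaction.
After the purchase, Farida holds 9% of Talus directly, and Selkirk's stake falls to 91%.
Farida controlled Talus already, so this is not a new person acquiring control; every other person's position is unchanged or reduced.
No new person acquires control, so the clause is not triggered.

No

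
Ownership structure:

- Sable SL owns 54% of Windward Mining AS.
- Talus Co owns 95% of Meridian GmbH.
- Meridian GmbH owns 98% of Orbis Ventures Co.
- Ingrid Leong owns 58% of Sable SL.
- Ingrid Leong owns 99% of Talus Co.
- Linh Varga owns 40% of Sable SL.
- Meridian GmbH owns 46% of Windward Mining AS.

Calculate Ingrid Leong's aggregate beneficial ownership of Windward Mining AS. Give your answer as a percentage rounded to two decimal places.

74.58%

Ingrid reaches Windward along 2 paths.
Via Sable: 58% × 54% = 31.32%.
Via Talus → Meridian: 99% × 95% × 46% = 43.263%.
Total: 31.32% + 43.263% = 74.583%.
Rounded: 74.58%.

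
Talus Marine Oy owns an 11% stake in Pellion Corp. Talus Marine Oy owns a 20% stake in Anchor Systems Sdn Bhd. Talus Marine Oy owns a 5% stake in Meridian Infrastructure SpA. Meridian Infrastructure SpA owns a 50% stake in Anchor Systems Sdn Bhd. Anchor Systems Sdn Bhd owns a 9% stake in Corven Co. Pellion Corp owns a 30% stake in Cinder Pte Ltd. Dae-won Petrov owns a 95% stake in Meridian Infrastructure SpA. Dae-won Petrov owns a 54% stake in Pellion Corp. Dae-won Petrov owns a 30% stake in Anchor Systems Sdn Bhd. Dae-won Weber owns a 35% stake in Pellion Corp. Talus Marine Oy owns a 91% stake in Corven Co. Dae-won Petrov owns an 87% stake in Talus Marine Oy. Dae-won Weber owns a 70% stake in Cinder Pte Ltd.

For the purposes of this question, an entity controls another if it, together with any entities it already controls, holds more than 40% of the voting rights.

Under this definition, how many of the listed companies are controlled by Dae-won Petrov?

5

Dae-won Petrov holds 87% of Talus, so Dae-won Petrov controls Talus.
Dae-won Petrov and Talus together hold 95% + 5% = 100% of Meridian, so Dae-won Petrov controls Meridian.
Talus and Dae-won Petrov together hold 11% + 54% = 65% of Pellion, so Dae-won Petrov controls Pellion.
Talus and Meridian and Dae-won Petrov together hold 20% + 50% + 30% = 100% of Anchor, so Dae-won Petrov controls Anchor.
Anchor and Talus together hold 9% + 91% = 100% of Corven, so Dae-won Petrov controls Corven.
No other company's threshold is met.
Dae-won Petrov controls 5 companies.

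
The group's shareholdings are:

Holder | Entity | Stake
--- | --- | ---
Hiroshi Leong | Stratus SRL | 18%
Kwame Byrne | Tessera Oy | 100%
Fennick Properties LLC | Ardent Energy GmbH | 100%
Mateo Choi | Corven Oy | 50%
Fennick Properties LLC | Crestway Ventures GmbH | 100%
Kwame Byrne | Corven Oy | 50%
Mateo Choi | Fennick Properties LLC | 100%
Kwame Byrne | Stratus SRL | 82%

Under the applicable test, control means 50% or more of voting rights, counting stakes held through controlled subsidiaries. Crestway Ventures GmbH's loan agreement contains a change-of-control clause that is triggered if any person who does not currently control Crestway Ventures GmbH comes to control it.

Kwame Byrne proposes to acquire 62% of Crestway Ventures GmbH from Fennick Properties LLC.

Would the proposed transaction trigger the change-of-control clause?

Yes

The purchase adds only to Kwame's holdings (Fennick's stake shrinks), so Kwame is the only person who could newly come to control Crestway.
Kwame holds 50% of Corven, so Kwame controls Corven.
Kwame holds 100% of Tessera, so Kwame controls Tessera.
Kwame holds 82% of Stratus, so Kwame controls Stratus.
Neither Kwame nor any entity Kwame controls holds any voting interest in Crestway.
So before the transaction, Kwame does not control Crestway.
After the purchase, Kwame holds 62% of Crestway directly, and Fennick's stake falls to 38%.
Kwame holds 62% of Crestway, so Kwame controls Crestway.
Kwame did not control Crestway before and does after, so the clause is triggered.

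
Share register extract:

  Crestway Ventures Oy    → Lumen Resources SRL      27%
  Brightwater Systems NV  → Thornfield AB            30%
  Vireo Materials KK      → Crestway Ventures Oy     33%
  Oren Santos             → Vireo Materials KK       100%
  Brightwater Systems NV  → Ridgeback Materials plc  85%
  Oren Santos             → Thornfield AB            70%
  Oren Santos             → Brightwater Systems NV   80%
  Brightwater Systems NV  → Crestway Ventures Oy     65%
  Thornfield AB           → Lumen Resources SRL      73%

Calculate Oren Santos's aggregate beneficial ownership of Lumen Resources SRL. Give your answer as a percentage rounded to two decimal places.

91.57%

Oren reaches Lumen along 4 paths.
Via Brightwater → Thornfield: 80% × 30% × 73% = 17.52%.
Via Thornfield: 70% × 73% = 51.1%.
Via Brightwater → Crestway: 80% × 65% × 27% = 14.04%.
Via Vireo → Crestway: 100% × 33% × 27% = 8.91%.
Total: 17.52% + 51.1% + 14.04% + 8.91% = 91.57%.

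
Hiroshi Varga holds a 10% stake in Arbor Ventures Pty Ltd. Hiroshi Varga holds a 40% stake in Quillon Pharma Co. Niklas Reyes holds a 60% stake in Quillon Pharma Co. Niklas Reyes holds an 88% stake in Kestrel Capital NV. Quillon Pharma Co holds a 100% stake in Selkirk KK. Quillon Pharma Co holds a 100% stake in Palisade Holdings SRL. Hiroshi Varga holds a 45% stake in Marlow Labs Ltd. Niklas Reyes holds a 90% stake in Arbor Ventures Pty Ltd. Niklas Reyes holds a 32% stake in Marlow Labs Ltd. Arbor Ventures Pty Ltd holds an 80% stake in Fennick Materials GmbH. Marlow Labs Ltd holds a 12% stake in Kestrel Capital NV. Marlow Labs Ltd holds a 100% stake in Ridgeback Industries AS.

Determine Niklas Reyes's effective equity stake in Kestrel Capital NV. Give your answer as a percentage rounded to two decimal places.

91.84%

Niklas reaches Kestrel along 2 paths.
Via Marlow: 32% × 12% = 3.84%.
Direct stake: 88% = 88%.
Total: 3.84% + 88% = 91.84%.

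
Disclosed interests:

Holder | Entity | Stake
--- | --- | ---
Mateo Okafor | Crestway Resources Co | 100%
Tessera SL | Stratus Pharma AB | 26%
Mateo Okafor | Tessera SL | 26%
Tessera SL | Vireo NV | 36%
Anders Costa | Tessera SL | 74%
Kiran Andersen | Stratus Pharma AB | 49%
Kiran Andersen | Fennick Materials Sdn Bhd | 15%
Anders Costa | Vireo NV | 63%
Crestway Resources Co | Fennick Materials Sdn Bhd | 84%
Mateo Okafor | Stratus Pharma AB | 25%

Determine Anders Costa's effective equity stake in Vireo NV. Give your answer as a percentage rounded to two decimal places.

89.64%

Anders reaches Vireo along 2 paths.
Direct stake: 63% = 63%.
Via Tessera: 74% × 36% = 26.64%.
Total: 63% + 26.64% = 89.64%.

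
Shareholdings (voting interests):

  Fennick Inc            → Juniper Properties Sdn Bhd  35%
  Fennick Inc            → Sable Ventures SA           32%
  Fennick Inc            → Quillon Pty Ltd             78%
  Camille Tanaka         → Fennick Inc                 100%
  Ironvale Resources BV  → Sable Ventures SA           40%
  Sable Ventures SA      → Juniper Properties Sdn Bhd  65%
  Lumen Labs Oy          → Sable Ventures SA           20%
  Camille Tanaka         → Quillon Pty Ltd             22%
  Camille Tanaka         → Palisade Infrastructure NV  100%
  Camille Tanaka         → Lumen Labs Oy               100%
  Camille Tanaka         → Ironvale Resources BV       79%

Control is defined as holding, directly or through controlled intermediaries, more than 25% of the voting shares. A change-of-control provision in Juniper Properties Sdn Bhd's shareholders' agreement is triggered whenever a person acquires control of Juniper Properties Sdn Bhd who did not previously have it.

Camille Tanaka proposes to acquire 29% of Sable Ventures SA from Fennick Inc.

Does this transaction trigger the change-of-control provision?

The purchase adds only to Camille's holdings (Fennick's stake shrinks), so Camille is the only person who could newly come to control Juniper.
Camille holds 100% of Lumen, so Camille controls Lumen.
Camille holds 79% of Ironvale, so Camille controls Ironvale.
Camille holds 100% of Fennick, so Camille controls Fennick.
Ironvale and Lumen and Fennick together hold 40% + 20% + 32% = 92% of Sable, so Camille controls Sable.
Fennick and Sable together hold 35% + 65% = 100% of Juniper, so Camille controls Juniper.
So Camille already controls Juniper before the transaction.
After the purchase, Camille holds 29% of Sable directly, and Fennick's stake falls to 3%.
Camille controlled Juniper already, so this is not a new person acquiring control; every other person's position is unchanged or reduced.
No new person acquires control, so the clause is not triggered.

No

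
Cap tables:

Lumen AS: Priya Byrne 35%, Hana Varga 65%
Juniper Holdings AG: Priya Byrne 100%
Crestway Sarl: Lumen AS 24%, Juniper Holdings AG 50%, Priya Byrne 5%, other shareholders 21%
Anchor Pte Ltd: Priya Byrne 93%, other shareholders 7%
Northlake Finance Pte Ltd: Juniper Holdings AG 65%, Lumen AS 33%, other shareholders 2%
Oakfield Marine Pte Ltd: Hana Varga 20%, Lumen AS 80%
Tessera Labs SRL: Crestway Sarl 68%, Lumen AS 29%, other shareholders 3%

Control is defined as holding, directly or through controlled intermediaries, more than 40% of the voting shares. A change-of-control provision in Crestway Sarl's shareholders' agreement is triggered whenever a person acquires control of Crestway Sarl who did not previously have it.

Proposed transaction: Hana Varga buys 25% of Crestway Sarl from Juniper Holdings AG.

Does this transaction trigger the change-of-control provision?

The purchase adds only to Hana's holdings (Juniper's stake shrinks), so Hana is the only person who could newly come to control Crestway.
Hana holds 65% of Lumen, so Hana controls Lumen.
Hana and Lumen together hold 20% + 80% = 100% of Oakfield, so Hana controls Oakfield.
In Crestway, Hana's side holds only 24%, not > 40%.
So before the transaction, Hana does not control Crestway.
After the purchase, Hana holds 25% of Crestway directly, and Juniper's stake falls to 25%.
Lumen and Hana together hold 24% + 25% = 49% of Crestway, so Hana controls Crestway.
Hana did not control Crestway before and does after, so the clause is triggered.

Yes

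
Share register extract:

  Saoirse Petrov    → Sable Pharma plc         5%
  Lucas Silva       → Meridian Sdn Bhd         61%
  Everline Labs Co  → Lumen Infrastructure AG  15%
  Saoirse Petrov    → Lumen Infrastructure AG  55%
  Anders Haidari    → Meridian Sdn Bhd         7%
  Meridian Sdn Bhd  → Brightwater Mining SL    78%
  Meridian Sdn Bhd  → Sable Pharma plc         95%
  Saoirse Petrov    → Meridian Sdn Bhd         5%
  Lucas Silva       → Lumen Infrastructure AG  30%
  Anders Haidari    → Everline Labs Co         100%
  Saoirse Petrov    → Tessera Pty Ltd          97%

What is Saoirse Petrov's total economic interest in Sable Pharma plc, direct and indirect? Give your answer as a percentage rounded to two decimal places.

Saoirse reaches Sable along 2 paths.
Via Meridian: 5% × 95% = 4.75%.
Direct stake: 5% = 5%.
Total: 4.75% + 5% = 9.75%.

9.75%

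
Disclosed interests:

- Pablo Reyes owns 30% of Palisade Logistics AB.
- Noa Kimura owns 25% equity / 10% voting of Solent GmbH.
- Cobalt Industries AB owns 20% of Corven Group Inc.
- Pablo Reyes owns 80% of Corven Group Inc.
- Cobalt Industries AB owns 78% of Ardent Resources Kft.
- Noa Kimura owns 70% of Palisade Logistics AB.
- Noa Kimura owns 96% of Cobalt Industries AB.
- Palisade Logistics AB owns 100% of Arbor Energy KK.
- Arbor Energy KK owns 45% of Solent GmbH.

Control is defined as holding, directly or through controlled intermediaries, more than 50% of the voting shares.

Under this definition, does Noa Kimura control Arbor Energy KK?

Noa holds 70% of Palisade, so Noa controls Palisade.
Palisade holds 100% of Arbor, so Noa controls Arbor.

Yes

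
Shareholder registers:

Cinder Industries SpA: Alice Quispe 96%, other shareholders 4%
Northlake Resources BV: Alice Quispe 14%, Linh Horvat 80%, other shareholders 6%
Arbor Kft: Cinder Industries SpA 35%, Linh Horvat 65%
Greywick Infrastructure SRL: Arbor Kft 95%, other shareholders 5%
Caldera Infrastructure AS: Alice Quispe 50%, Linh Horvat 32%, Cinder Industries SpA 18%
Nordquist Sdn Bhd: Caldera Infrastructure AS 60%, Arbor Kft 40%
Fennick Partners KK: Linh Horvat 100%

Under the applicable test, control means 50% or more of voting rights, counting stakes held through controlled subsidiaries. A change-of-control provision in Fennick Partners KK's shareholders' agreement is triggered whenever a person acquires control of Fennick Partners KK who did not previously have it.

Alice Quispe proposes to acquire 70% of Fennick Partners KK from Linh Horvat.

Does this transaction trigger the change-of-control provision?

The purchase adds only to Alice's holdings (Linh's stake shrinks), so Alice is the only person who could newly come to control Fennick.
Alice holds 96% of Cinder, so Alice controls Cinder.
Alice and Cinder together hold 50% + 18% = 68% of Caldera, so Alice controls Caldera.
Caldera holds 60% of Nordquist, so Alice controls Nordquist.
Neither Alice nor any entity Alice controls holds any voting interest in Fennick.
So before the transaction, Alice does not control Fennick.
After the purchase, Alice holds 70% of Fennick directly, and Linh's stake falls to 30%.
Alice holds 70% of Fennick, so Alice controls Fennick.
Alice did not control Fennick before and does after, so the clause is triggered.

Yes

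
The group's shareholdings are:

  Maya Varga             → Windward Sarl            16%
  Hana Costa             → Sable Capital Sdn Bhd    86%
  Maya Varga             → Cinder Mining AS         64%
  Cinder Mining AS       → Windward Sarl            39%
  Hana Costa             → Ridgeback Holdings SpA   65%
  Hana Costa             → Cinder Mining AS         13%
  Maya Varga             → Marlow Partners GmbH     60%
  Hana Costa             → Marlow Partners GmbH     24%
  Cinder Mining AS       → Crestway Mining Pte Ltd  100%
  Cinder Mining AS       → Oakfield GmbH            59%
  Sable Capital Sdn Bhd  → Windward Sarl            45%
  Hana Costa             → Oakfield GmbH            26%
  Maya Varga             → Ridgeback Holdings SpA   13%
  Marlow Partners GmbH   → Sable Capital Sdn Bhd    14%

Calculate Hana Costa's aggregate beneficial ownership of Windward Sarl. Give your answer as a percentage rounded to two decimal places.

Hana reaches Windward along 3 paths.
Via Cinder: 13% × 39% = 5.07%.
Via Sable: 86% × 45% = 38.7%.
Via Marlow → Sable: 24% × 14% × 45% = 1.512%.
Total: 5.07% + 38.7% + 1.512% = 45.282%.
Rounded: 45.28%.

45.28%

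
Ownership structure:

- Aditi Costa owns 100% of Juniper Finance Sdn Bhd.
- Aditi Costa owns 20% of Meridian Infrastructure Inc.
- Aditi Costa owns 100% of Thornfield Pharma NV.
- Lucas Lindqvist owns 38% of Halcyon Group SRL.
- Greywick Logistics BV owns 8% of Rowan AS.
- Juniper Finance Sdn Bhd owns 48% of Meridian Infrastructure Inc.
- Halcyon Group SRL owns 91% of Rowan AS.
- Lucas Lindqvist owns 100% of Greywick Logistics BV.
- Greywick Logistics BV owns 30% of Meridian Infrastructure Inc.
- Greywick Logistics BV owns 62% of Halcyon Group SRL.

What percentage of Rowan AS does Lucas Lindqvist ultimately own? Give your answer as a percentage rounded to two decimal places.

Lucas reaches Rowan along 3 paths.
Via Halcyon: 38% × 91% = 34.58%.
Via Greywick → Halcyon: 100% × 62% × 91% = 56.42%.
Via Greywick: 100% × 8% = 8%.
Total: 34.58% + 56.42% + 8% = 99%.
Rounded: 99.00%.

99.00%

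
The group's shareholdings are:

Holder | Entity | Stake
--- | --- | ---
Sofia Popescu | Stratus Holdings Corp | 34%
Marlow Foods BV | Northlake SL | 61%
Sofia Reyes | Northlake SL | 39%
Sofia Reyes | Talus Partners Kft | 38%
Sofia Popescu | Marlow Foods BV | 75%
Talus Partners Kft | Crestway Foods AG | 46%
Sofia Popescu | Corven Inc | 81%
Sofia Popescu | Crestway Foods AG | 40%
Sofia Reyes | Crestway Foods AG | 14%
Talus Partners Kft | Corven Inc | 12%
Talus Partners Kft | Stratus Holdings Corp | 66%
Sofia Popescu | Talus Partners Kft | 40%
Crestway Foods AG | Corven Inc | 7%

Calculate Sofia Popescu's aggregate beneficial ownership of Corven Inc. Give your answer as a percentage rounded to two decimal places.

89.89%

Sofia Popescu reaches Corven along 4 paths.
Direct stake: 81% = 81%.
Via Crestway: 40% × 7% = 2.8%.
Via Talus → Crestway: 40% × 46% × 7% = 1.288%.
Via Talus: 40% × 12% = 4.8%.
Total: 81% + 2.8% + 1.288% + 4.8% = 89.888%.
Rounded: 89.89%.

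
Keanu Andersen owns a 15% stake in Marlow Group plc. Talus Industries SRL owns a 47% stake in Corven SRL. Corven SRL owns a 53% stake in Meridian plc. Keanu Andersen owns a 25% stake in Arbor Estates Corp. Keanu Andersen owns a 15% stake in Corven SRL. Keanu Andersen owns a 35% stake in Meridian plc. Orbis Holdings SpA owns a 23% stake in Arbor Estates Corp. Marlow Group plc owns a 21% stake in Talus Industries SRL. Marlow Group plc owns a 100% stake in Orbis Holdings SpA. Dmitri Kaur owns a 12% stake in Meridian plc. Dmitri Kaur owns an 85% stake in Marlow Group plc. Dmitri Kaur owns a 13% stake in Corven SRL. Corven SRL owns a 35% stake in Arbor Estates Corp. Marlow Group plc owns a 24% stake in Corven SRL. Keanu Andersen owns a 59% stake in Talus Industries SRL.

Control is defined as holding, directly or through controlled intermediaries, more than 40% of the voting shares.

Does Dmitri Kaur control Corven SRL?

No

Dmitri holds 85% of Marlow, so Dmitri controls Marlow.
Marlow holds 100% of Orbis, so Dmitri controls Orbis.
In Corven, Dmitri's side holds only 13% + 24% = 37%, not > 40%.
So Dmitri does not control Corven.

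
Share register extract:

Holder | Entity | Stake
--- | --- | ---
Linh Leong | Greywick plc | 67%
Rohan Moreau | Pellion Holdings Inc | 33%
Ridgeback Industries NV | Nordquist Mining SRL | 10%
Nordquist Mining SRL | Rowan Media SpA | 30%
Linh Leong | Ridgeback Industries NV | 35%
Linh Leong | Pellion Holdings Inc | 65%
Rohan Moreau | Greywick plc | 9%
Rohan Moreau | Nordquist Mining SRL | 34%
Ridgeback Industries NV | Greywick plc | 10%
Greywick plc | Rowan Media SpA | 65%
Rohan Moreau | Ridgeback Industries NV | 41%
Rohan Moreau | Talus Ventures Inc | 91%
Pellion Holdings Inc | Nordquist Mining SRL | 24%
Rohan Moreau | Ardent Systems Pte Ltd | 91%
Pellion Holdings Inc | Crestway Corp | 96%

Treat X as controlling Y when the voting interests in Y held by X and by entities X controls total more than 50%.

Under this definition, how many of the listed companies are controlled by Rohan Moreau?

2

Rohan holds 91% of Ardent, so Rohan controls Ardent.
Rohan holds 91% of Talus, so Rohan controls Talus.
No other company's threshold is met.
Rohan controls 2 companies.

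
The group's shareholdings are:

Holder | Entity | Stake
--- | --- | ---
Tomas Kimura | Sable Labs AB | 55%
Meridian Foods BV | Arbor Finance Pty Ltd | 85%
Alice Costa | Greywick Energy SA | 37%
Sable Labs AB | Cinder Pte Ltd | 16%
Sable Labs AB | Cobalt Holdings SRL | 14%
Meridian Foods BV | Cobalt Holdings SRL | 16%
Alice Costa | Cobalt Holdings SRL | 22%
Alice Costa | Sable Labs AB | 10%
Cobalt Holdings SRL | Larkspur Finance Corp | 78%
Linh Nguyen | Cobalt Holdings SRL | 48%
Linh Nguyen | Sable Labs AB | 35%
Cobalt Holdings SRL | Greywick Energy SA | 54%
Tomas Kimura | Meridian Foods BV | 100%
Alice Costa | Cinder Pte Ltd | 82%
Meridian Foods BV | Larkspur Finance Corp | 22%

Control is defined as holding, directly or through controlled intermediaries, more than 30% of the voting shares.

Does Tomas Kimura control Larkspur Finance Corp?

No

Tomas holds 55% of Sable, so Tomas controls Sable.
Tomas holds 100% of Meridian, so Tomas controls Meridian.
Meridian holds 85% of Arbor, so Tomas controls Arbor.
In Larkspur, Tomas's side holds only 22%, not > 30%.
So Tomas does not control Larkspur.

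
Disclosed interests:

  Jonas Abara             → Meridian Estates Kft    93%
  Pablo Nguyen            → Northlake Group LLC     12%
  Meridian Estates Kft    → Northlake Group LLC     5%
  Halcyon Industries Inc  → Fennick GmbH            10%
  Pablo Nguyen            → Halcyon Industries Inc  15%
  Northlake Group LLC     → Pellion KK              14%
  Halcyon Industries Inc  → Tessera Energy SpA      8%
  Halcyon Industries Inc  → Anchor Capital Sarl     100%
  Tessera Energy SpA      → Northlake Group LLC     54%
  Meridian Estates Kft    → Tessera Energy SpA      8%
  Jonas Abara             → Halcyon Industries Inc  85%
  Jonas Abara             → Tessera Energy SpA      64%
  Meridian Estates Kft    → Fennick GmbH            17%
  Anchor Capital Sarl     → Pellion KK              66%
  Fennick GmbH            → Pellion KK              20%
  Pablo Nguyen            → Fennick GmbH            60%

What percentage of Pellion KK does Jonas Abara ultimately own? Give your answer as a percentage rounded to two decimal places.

67.53%

Jonas reaches Pellion along 7 paths.
Via Halcyon → Fennick: 85% × 10% × 20% = 1.7%.
Via Meridian → Fennick: 93% × 17% × 20% = 3.162%.
Via Meridian → Northlake: 93% × 5% × 14% = 0.651%.
Via Meridian → Tessera → Northlake: 93% × 8% × 54% × 14% = 0.562464%.
Via Halcyon → Tessera → Northlake: 85% × 8% × 54% × 14% = 0.51408%.
Via Tessera → Northlake: 64% × 54% × 14% = 4.8384%.
Via Halcyon → Anchor: 85% × 100% × 66% = 56.1%.
Total: 1.7% + 3.162% + 0.651% + 0.562464% + 0.51408% + 4.8384% + 56.1% = 67.527944%.
Rounded: 67.53%.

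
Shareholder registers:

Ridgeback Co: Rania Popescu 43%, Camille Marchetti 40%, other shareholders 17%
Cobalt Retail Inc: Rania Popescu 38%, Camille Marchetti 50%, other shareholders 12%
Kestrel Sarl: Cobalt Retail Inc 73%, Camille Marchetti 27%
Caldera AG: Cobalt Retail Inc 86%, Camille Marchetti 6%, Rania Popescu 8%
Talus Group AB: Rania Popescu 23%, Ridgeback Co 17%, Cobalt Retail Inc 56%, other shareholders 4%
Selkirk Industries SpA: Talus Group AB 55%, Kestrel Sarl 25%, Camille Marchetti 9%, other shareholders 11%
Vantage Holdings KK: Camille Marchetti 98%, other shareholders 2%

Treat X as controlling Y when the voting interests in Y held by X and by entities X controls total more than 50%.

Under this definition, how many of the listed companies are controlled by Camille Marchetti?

1

Camille holds 98% of Vantage, so Camille controls Vantage.
No other company's threshold is met.
Camille controls 1 company.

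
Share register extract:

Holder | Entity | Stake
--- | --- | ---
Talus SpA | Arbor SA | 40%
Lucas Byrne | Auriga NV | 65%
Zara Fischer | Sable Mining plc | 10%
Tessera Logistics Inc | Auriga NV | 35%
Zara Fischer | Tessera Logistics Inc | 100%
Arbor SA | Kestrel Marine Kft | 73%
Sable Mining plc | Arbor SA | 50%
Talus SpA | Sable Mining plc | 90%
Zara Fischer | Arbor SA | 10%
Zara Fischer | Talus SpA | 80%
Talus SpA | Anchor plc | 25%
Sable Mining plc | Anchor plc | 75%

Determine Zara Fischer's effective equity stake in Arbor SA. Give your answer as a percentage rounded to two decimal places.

83.00%

Zara reaches Arbor along 4 paths.
Via Talus: 80% × 40% = 32%.
Via Talus → Sable: 80% × 90% × 50% = 36%.
Via Sable: 10% × 50% = 5%.
Direct stake: 10% = 10%.
Total: 32% + 36% + 5% + 10% = 83%.
Rounded: 83.00%.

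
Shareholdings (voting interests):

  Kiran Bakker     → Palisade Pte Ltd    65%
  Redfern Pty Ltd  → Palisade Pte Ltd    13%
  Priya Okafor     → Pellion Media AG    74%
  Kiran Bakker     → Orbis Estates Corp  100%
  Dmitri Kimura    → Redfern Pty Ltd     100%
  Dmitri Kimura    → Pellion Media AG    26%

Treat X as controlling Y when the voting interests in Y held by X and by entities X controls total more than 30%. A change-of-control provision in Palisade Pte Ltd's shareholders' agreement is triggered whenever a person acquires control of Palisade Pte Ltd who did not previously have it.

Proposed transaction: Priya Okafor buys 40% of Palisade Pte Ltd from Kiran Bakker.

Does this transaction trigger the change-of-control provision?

Yes

The purchase adds only to Priya's holdings (Kiran's stake shrinks), so Priya is the only person who could newly come to control Palisade.
Priya holds 74% of Pellion, so Priya controls Pellion.
Neither Priya nor any entity Priya controls holds any voting interest in Palisade.
So before the transaction, Priya does not control Palisade.
After the purchase, Priya holds 40% of Palisade directly, and Kiran's stake falls to 25%.
Priya holds 40% of Palisade, so Priya controls Palisade.
Priya did not control Palisade before and does after, so the clause is triggered.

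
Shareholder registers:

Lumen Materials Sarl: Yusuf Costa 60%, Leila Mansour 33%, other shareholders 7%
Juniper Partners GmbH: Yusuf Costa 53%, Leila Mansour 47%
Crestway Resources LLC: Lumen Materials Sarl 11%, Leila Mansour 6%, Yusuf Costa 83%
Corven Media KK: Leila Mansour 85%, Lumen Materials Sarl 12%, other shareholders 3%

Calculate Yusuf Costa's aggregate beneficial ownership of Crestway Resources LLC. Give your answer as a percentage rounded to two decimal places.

Yusuf reaches Crestway along 2 paths.
Via Lumen: 60% × 11% = 6.6%.
Direct stake: 83% = 83%.
Total: 6.6% + 83% = 89.6%.
Rounded: 89.60%.

89.60%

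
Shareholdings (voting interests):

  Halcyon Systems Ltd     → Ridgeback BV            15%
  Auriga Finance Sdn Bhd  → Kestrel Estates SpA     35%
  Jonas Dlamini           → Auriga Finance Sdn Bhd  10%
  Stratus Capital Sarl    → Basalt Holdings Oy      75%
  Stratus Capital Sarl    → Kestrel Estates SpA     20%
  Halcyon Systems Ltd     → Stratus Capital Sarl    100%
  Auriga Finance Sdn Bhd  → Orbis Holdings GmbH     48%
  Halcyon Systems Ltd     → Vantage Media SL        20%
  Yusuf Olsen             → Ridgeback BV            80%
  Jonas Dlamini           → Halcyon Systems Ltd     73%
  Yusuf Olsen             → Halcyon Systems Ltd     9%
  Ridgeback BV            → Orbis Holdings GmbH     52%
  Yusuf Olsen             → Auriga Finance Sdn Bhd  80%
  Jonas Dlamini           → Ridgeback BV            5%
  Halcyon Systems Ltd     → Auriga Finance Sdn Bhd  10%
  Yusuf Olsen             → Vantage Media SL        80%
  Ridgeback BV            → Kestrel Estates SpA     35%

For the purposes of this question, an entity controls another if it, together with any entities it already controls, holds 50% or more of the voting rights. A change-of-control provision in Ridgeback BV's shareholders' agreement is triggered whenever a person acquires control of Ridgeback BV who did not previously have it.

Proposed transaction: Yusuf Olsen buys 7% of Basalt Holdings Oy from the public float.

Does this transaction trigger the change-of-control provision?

No

The purchase changes only Yusuf's holdings, so Yusuf is the only person who could newly come to control Ridgeback.
Yusuf holds 80% of Ridgeback, so Yusuf controls Ridgeback.
So Yusuf already controls Ridgeback before the transaction.
After the purchase, Yusuf holds 7% of Basalt directly.
Yusuf controlled Ridgeback already, so this is not a new person acquiring control; every other person's position is unchanged or reduced.
No new person acquires control, so the clause is not triggered.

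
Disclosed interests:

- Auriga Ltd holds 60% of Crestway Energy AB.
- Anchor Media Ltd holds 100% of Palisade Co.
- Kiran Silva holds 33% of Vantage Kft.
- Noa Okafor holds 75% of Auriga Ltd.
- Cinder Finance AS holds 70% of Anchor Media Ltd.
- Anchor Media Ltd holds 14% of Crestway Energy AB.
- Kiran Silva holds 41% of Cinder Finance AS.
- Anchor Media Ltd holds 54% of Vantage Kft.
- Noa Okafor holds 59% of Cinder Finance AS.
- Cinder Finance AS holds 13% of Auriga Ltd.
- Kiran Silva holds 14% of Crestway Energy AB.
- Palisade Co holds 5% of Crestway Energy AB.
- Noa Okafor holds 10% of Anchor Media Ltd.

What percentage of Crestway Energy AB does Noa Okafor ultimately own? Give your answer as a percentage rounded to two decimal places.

Noa reaches Crestway along 6 paths.
Via Cinder → Auriga: 59% × 13% × 60% = 4.602%.
Via Auriga: 75% × 60% = 45%.
Via Anchor → Palisade: 10% × 100% × 5% = 0.5%.
Via Cinder → Anchor → Palisade: 59% × 70% × 100% × 5% = 2.065%.
Via Anchor: 10% × 14% = 1.4%.
Via Cinder → Anchor: 59% × 70% × 14% = 5.782%.
Total: 4.602% + 45% + 0.5% + 2.065% + 1.4% + 5.782% = 59.349%.
Rounded: 59.35%.

59.35%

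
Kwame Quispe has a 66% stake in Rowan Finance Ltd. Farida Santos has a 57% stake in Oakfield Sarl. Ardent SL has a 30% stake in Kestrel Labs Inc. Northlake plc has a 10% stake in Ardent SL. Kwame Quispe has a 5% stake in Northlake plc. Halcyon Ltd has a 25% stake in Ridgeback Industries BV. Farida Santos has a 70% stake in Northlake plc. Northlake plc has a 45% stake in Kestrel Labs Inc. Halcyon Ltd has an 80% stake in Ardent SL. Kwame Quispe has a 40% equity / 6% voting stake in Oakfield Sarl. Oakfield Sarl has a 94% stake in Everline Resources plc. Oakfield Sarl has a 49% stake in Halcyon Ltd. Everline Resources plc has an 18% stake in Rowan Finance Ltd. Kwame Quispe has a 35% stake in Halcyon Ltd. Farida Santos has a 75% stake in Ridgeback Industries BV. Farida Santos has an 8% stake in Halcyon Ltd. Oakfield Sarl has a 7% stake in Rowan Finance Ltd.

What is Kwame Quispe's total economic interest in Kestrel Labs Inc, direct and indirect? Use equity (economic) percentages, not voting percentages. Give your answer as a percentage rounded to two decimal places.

15.50%

Kwame reaches Kestrel along 4 paths.
Via Northlake: 5% × 45% = 2.25%.
Via Northlake → Ardent: 5% × 10% × 30% = 0.15%.
Via Oakfield → Halcyon → Ardent: 40% × 49% × 80% × 30% = 4.704%.
Via Halcyon → Ardent: 35% × 80% × 30% = 8.4%.
Total: 2.25% + 0.15% + 4.704% + 8.4% = 15.504%.
Rounded: 15.50%.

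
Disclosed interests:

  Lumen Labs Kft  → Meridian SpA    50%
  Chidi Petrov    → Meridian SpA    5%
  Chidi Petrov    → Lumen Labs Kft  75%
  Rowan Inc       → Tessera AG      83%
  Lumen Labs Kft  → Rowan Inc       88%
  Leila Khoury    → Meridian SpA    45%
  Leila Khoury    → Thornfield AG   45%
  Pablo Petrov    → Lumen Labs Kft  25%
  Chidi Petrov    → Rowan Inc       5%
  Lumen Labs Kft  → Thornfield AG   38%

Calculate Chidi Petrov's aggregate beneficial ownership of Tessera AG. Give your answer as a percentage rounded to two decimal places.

58.93%

Chidi reaches Tessera along 2 paths.
Via Lumen → Rowan: 75% × 88% × 83% = 54.78%.
Via Rowan: 5% × 83% = 4.15%.
Total: 54.78% + 4.15% = 58.93%.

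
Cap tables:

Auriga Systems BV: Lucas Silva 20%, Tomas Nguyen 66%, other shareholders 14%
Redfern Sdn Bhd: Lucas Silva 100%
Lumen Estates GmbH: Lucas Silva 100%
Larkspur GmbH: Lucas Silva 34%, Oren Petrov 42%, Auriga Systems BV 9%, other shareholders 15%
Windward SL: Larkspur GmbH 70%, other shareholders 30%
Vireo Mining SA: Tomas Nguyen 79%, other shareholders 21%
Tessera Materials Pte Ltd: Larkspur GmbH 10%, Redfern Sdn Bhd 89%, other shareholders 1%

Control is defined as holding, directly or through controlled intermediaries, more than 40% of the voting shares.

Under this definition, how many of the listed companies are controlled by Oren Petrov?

2

Oren holds 42% of Larkspur, so Oren controls Larkspur.
Larkspur holds 70% of Windward, so Oren controls Windward.
No other company's threshold is met.
Oren controls 2 companies.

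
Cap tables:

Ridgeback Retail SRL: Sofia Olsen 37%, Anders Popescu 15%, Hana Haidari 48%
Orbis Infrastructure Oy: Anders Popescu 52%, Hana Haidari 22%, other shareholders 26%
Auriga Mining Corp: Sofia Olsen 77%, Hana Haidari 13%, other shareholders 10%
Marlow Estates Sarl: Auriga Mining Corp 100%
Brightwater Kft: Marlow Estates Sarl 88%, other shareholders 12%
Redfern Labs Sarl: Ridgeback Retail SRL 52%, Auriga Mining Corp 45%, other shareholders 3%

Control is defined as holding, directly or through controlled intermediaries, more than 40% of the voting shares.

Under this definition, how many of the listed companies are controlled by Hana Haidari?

2

Hana holds 48% of Ridgeback, so Hana controls Ridgeback.
Ridgeback holds 52% of Redfern, so Hana controls Redfern.
No other company's threshold is met.
Hana controls 2 companies.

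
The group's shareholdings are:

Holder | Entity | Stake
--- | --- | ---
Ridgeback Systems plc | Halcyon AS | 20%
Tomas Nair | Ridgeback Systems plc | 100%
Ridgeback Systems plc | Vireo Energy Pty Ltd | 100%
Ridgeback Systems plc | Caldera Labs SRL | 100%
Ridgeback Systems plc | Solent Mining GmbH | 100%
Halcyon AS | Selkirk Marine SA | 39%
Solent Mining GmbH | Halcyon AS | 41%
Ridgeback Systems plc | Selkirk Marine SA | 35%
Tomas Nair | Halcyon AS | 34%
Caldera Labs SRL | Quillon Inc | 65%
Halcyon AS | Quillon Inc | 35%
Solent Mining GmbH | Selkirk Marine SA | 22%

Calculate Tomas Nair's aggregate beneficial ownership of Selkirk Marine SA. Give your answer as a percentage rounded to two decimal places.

Tomas reaches Selkirk along 5 paths.
Via Ridgeback → Halcyon: 100% × 20% × 39% = 7.8%.
Via Ridgeback → Solent → Halcyon: 100% × 100% × 41% × 39% = 15.99%.
Via Halcyon: 34% × 39% = 13.26%.
Via Ridgeback → Solent: 100% × 100% × 22% = 22%.
Via Ridgeback: 100% × 35% = 35%.
Total: 7.8% + 15.99% + 13.26% + 22% + 35% = 94.05%.

94.05%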